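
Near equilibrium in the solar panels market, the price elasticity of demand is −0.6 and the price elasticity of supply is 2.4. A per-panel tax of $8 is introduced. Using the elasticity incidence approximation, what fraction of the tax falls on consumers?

Consumers' share ≈ 0.8.

Incidence ratio: consumers' share ≈ εs / (εs + |εd|) = 2.4 / (2.4 + 0.6) = 0.8.
Supply is the more elastic side, so consumers bear the larger share.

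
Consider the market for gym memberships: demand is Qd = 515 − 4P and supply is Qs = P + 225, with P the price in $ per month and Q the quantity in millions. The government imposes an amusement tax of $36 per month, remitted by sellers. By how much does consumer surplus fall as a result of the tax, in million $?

Before the tax: set 515 − 4P = P + 225 → P* = $58, Q* = 283.
With the tax collected from sellers, supply shifts: Qs = (P − 36) + 225.
Solving gives Q = 254.2 with consumers paying $65.2 and sellers receiving $29.2 (the $36 wedge).
ΔCS is the trapezoid between Q = 254.2 and Q = 283 of height $7.2: ½ · (283 + 254.2) · 7.2 = $1933.92.

Consumer surplus falls by $1933.92 million.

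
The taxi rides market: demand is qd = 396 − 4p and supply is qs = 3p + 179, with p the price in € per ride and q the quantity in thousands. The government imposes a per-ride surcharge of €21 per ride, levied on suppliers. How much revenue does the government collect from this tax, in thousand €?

Tax revenue = €4956 thousand.

Without the tax, 396 − 4p = 3p + 179 gives 7p = 217, so p* = €31 and q* = 272.
With the tax collected from suppliers, supply shifts: qs = 3(p − 21) + 179.
Solving gives q = 236 with consumers paying €40 and suppliers receiving €19 (the €21 wedge).
Revenue = t · Q = 21 · 236 = €4956.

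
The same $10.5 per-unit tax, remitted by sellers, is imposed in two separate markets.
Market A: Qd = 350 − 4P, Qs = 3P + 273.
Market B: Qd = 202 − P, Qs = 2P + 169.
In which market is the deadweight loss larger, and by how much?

Market A, by $57.75.

Market A: pre-tax P* = $11, Q* = 306; post-tax Q = 288; deadweight loss = $94.5.
Market B: pre-tax P* = $11, Q* = 191; post-tax Q = 184; deadweight loss = $36.75.
Difference: $94.5 vs $36.75 → market A is larger by $57.75.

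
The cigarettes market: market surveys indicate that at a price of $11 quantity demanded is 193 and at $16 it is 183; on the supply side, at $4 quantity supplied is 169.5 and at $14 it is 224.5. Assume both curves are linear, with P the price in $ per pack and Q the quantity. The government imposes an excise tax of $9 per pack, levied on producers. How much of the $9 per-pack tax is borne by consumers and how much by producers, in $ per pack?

Demand slope: (183 − 193)/(16 − 11) = -2, so Qd = 215 − 2P.
Supply slope: (224.5 − 169.5)/(14 − 4) = 5.5, so Qs = 5.5P + 147.5.
Without the tax, 215 − 2P = 5.5P + 147.5 gives 7.5P = 67.5, so P* = $9 and Q* = 197.
With the tax collected from producers, supply shifts: Qs = 5.5(P − 9) + 147.5.
Solving gives Q = 183.8 with consumers paying $15.6 and producers receiving $6.6 (the $9 wedge).
Burden on consumers: $6.6; on producers: $2.4. (They sum to $9.)
The less price-elastic side of the market bears the larger share of a per-unit tax.

Consumers bear $6.6 per pack; producers bear $2.4 per pack.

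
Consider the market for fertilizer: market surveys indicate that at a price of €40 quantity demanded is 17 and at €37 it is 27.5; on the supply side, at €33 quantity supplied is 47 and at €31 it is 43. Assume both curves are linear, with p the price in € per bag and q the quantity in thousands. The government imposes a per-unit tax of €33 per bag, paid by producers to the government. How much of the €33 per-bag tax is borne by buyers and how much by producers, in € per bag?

Buyers bear €12 per bag; producers bear €21 per bag.

Demand slope: (27.5 − 17)/(37 − 40) = -3.5, so qd = 157 − 3.5p.
Supply slope: (43 − 47)/(31 − 33) = 2, so qs = 2p − 19.
Before the tax: set 157 − 3.5p = 2p − 19 → p* = €32, q* = 45.
With the tax collected from producers, supply shifts: qs = 2(p − 33) − 19.
New equilibrium: buyers pay €44, producers receive €11, q = 3. (Wedge: pb − ps = 33.)
Burden on buyers: €12; on producers: €21. (They sum to €33.)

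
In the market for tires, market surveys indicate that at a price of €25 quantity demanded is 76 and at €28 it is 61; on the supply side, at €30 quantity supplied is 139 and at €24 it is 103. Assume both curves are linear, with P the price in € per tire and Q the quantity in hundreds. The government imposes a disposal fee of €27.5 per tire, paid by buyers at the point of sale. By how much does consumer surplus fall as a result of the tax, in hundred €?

Demand slope: (61 − 76)/(28 − 25) = -5, so Qd = 201 − 5P.
Supply slope: (103 − 139)/(24 − 30) = 6, so Qs = 6P − 41.
Without the tax, 201 − 5P = 6P − 41 gives 11P = 242, so P* = €22 and Q* = 91.
With the tax collected from buyers, demand (in seller-price terms) shifts: Qd = 201 − 5(P + 27.5).
New equilibrium: buyers pay €37, suppliers receive €9.5, Q = 16. (Wedge: Pb − Ps = 27.5.)
ΔCS is the trapezoid between Q = 16 and Q = 91 of height €15: ½ · (91 + 16) · 15 = €802.5.

Consumer surplus falls by €802.5 hundred.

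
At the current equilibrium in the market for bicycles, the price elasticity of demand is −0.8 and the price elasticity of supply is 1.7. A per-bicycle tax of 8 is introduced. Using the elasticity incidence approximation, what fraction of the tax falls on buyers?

Incidence ratio: buyers' share ≈ εs / (εs + |εd|) = 1.7 / (1.7 + 0.8) = 0.68.
Supply is the more elastic side, so buyers bear the larger share.

Buyers' share ≈ 0.68.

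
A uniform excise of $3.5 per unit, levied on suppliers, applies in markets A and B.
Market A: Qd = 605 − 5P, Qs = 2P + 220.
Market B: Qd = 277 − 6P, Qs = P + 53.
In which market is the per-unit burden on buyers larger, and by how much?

Market A, by $0.5.

Market A: pre-tax P* = $55, Q* = 330; post-tax Q = 325; per-unit burden on buyers = $1.
Market B: pre-tax P* = $32, Q* = 85; post-tax Q = 82; per-unit burden on buyers = $0.5.
Difference: $1 vs $0.5 → market A is larger by $0.5.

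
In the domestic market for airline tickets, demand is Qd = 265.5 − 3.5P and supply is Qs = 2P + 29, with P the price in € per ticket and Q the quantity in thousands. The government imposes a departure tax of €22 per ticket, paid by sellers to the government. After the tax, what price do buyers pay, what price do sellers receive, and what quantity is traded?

Without the tax, 265.5 − 3.5P = 2P + 29 gives 5.5P = 236.5, so P* = €43 and Q* = 115.
With the tax collected from sellers, supply shifts: Qs = 2(P − 22) + 29.
New equilibrium: buyers pay €51, sellers receive €29, Q = 87. (Wedge: Pb − Ps = 22.)

Buyers pay €51; sellers receive €29; quantity = 87.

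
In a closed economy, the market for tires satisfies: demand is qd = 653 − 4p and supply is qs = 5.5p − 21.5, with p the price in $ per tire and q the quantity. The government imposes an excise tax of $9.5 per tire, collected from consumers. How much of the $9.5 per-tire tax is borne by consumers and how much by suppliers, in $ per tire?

Without the tax, 653 − 4p = 5.5p − 21.5 gives 9.5p = 674.5, so p* = $71 and q* = 369.
With the tax collected from consumers, demand (in seller-price terms) shifts: qd = 653 − 4(p + 9.5).
New equilibrium: consumers pay $76.5, suppliers receive $67, q = 347. (Wedge: pb − ps = 9.5.)
Burden on consumers: $5.5; on suppliers: $4. (They sum to $9.5.)
The less price-elastic side of the market bears the larger share of a per-unit tax.

Consumers bear $5.5 per tire; suppliers bear $4 per tire.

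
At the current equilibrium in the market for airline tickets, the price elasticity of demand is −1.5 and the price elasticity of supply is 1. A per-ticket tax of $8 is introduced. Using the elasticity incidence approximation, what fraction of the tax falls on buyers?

Buyers' share ≈ 0.4.

Incidence ratio: buyers' share ≈ εs / (εs + |εd|) = 1 / (1 + 1.5) = 0.4.
Supply is the less elastic side, so buyers bear the smaller share.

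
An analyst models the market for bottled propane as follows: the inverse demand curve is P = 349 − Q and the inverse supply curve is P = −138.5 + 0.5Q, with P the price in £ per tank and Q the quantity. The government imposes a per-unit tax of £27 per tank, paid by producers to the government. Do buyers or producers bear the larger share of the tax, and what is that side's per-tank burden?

Rewrite in direct form: Qd = 349 − P and Qs = 2P + 277.
Before the tax: set 349 − P = 2P + 277 → P* = £24, Q* = 325.
With the tax collected from producers, supply shifts: Qs = 2(P − 27) + 277.
Solving gives Q = 307 with buyers paying £42 and producers receiving £15 (the £27 wedge).
Per-tank burden: buyers £18, producers £9.
Buyers take the larger share because demand is less price-elastic here (demand slope 1 vs supply slope 2).

Buyers bear the larger share: £18 per tank.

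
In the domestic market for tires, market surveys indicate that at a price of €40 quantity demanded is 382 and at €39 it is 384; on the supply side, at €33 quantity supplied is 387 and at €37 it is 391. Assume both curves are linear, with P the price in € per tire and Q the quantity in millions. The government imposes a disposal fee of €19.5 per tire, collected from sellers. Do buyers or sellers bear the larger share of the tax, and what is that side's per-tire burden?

Demand slope: (384 − 382)/(39 − 40) = -2, so Qd = 462 − 2P.
Supply slope: (391 − 387)/(37 − 33) = 1, so Qs = P + 354.
Before the tax: set 462 − 2P = P + 354 → P* = €36, Q* = 390.
With the tax collected from sellers, supply shifts: Qs = (P − 19.5) + 354.
New equilibrium: buyers pay €42.5, sellers receive €23, Q = 377. (Wedge: Pb − Ps = 19.5.)
Per-tire burden: buyers €6.5, sellers €13.
Sellers take the larger share because supply is less price-elastic here (demand slope 2 vs supply slope 1).
The less price-elastic side of the market bears the larger share of a per-unit tax.

Sellers bear the larger share: €13 per tire.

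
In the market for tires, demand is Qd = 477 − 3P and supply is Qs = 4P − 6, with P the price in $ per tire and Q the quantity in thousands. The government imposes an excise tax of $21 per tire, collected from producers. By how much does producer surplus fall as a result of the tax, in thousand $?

Before the tax: set 477 − 3P = 4P − 6 → P* = $69, Q* = 270.
With the tax collected from producers, supply shifts: Qs = 4(P − 21) − 6.
New equilibrium: consumers pay $81, producers receive $60, Q = 234. (Wedge: Pb − Ps = 21.)
ΔPS is the trapezoid between Q = 234 and Q = 270 of height $9: ½ · (270 + 234) · 9 = $2268.

Producer surplus falls by $2268 thousand.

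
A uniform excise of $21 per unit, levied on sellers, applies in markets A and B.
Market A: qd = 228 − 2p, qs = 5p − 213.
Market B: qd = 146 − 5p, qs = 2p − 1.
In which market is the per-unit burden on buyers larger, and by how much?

Market A: pre-tax p* = $63, q* = 102; post-tax q = 72; per-unit burden on buyers = $15.
Market B: pre-tax p* = $21, q* = 41; post-tax q = 11; per-unit burden on buyers = $6.
Difference: $15 vs $6 → market A is larger by $9.

Market A, by $9.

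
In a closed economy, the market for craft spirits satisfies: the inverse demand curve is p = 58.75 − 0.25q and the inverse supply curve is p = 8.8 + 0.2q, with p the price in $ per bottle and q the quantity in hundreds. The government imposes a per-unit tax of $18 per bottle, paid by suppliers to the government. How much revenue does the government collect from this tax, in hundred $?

Rewrite in direct form: qd = 235 − 4p and qs = 5p − 44.
Before the tax: set 235 − 4p = 5p − 44 → p* = $31, q* = 111.
With the tax collected from suppliers, supply shifts: qs = 5(p − 18) − 44.
New equilibrium: buyers pay $41, suppliers receive $23, q = 71. (Wedge: pb − ps = 18.)
Revenue = t · Q = 18 · 71 = $1278.

Tax revenue = $1278 hundred.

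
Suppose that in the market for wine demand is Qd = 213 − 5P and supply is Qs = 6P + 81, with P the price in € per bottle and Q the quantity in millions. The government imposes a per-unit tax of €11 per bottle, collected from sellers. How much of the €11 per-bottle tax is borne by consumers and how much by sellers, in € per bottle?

Consumers bear €6 per bottle; sellers bear €5 per bottle.

Before the tax: set 213 − 5P = 6P + 81 → P* = €12, Q* = 153.
With the tax collected from sellers, supply shifts: Qs = 6(P − 11) + 81.
Solving gives Q = 123 with consumers paying €18 and sellers receiving €7 (the €11 wedge).
Burden on consumers: €6; on sellers: €5. (They sum to €11.)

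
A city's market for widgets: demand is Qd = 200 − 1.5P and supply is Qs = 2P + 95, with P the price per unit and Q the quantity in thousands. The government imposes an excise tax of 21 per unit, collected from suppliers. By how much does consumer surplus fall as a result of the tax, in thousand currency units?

Without the tax, 200 − 1.5P = 2P + 95 gives 3.5P = 105, so P* = 30 and Q* = 155.
With the tax collected from suppliers, supply shifts: Qs = 2(P − 21) + 95.
Solving gives Q = 137 with consumers paying 42 and suppliers receiving 21 (the 21 wedge).
ΔCS is the trapezoid between Q = 137 and Q = 155 of height 12: ½ · (155 + 137) · 12 = 1752.

Consumer surplus falls by 1752 thousand.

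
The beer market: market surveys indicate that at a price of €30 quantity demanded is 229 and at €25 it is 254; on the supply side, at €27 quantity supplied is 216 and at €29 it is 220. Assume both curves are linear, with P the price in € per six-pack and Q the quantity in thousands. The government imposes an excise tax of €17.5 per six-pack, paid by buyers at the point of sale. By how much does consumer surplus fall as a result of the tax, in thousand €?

Demand slope: (254 − 229)/(25 − 30) = -5, so Qd = 379 − 5P.
Supply slope: (220 − 216)/(29 − 27) = 2, so Qs = 2P + 162.
Without the tax, 379 − 5P = 2P + 162 gives 7P = 217, so P* = €31 and Q* = 224.
With the tax collected from buyers, demand (in seller-price terms) shifts: Qd = 379 − 5(P + 17.5).
New equilibrium: buyers pay €36, suppliers receive €18.5, Q = 199. (Wedge: Pb − Ps = 17.5.)
ΔCS is the trapezoid between Q = 199 and Q = 224 of height €5: ½ · (224 + 199) · 5 = €1057.5.

Consumer surplus falls by €1057.5 thousand.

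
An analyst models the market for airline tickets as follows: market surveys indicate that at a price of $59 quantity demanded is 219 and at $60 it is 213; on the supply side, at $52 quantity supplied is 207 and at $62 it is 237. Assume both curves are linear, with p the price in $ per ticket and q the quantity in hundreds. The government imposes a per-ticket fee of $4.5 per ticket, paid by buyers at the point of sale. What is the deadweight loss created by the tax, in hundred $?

Deadweight loss = $20.25 hundred.

Demand slope: (213 − 219)/(60 − 59) = -6, so qd = 573 − 6p.
Supply slope: (237 − 207)/(62 − 52) = 3, so qs = 3p + 51.
Before the tax: set 573 − 6p = 3p + 51 → p* = $58, q* = 225.
With the tax collected from buyers, demand (in seller-price terms) shifts: qd = 573 − 6(p + 4.5).
Solving gives q = 216 with buyers paying $59.5 and sellers receiving $55 (the $4.5 wedge).
Quantity falls by |ΔQ| = |225 − 216| = 9.
DWL = ½ · t · |ΔQ| = ½ · 4.5 · 9 = $20.25.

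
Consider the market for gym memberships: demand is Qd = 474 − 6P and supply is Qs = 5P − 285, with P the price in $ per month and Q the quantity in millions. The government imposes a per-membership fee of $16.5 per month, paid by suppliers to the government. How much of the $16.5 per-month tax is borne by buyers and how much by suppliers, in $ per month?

Buyers bear $7.5 per month; suppliers bear $9 per month.

Before the tax: set 474 − 6P = 5P − 285 → P* = $69, Q* = 60.
With the tax collected from suppliers, supply shifts: Qs = 5(P − 16.5) − 285.
New equilibrium: buyers pay $76.5, suppliers receive $60, Q = 15. (Wedge: Pb − Ps = 16.5.)
Burden on buyers: $7.5; on suppliers: $9. (They sum to $16.5.)
The less price-elastic side of the market bears the larger share of a per-unit tax.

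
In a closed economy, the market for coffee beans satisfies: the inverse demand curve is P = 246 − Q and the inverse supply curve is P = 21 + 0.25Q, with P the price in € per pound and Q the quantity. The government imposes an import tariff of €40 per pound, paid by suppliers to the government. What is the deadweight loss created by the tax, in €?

Deadweight loss = €640.

Inverting to Q(P) form: Qd = 246 − P; Qs = 4P − 84.
Without the tax, 246 − P = 4P − 84 gives 5P = 330, so P* = €66 and Q* = 180.
With the tax collected from suppliers, supply shifts: Qs = 4(P − 40) − 84.
Solving gives Q = 148 with buyers paying €98 and suppliers receiving €58 (the €40 wedge).
Quantity falls by |ΔQ| = |180 − 148| = 32.
DWL = ½ · t · |ΔQ| = ½ · 40 · 32 = €640.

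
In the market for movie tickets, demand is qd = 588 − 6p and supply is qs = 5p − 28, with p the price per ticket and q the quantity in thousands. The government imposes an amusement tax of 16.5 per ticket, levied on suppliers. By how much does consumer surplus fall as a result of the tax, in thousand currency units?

Consumer surplus falls by 1721.25 thousand.

Without the tax, 588 − 6p = 5p − 28 gives 11p = 616, so p* = 56 and q* = 252.
With the tax collected from suppliers, supply shifts: qs = 5(p − 16.5) − 28.
Solving gives q = 207 with consumers paying 63.5 and suppliers receiving 47 (the 16.5 wedge).
ΔCS is the trapezoid between Q = 207 and Q = 252 of height 7.5: ½ · (252 + 207) · 7.5 = 1721.25.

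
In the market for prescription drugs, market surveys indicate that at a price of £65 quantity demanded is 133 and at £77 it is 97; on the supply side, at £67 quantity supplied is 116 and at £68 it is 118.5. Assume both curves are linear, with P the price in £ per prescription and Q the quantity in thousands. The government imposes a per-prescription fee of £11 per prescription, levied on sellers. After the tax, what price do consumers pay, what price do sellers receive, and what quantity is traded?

Demand slope: (97 − 133)/(77 − 65) = -3, so Qd = 328 − 3P.
Supply slope: (118.5 − 116)/(68 − 67) = 2.5, so Qs = 2.5P − 51.5.
Before the tax: set 328 − 3P = 2.5P − 51.5 → P* = £69, Q* = 121.
With the tax collected from sellers, supply shifts: Qs = 2.5(P − 11) − 51.5.
Solving gives Q = 106 with consumers paying £74 and sellers receiving £63 (the £11 wedge).

Consumers pay £74; sellers receive £63; quantity = 106.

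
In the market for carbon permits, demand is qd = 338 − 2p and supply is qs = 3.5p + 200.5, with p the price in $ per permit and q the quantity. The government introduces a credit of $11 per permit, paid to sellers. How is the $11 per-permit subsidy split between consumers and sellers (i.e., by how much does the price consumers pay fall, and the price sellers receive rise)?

Without the subsidy, 338 − 2p = 3.5p + 200.5 gives 5.5p = 137.5, so p* = $25 and q* = 288.
With a per-unit subsidy paid to sellers, each receives p + 11 per unit sold, so supply becomes qs = 3.5(p + 11) + 200.5.
Solving gives q = 302 with consumers paying $18 and sellers receiving $29 (the $11 wedge).
Gain to consumers: $7; to sellers: $4. (They sum to $11.)

Consumers gain $7 per permit; sellers gain $4 per permit.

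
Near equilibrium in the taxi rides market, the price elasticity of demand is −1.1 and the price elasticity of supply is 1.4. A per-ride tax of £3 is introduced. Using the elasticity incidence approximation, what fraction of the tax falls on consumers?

Incidence ratio: consumers' share ≈ εs / (εs + |εd|) = 1.4 / (1.4 + 1.1) = 0.56.
Supply is the more elastic side, so consumers bear the larger share.

Consumers' share ≈ 0.56.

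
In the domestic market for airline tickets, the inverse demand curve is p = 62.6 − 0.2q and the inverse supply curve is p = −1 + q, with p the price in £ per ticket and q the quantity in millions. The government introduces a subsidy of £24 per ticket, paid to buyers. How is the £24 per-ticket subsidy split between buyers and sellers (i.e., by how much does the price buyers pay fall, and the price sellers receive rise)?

Buyers gain £4 per ticket; sellers gain £20 per ticket.

Rewrite in direct form: qd = 313 − 5p and qs = p + 1.
Before the subsidy: set 313 − 5p = p + 1 → p* = £52, q* = 53.
With a per-unit subsidy paid to buyers, each effectively pays p − 24, so demand becomes qd = 313 − 5(p − 24).
New equilibrium: buyers pay £48, sellers receive £72, q = 73. (Wedge: pb − ps = −24.)
Gain to buyers: £4; to sellers: £20. (They sum to £24.)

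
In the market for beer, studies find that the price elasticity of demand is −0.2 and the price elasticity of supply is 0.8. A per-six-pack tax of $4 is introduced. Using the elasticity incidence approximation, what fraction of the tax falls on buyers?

Buyers' share ≈ 0.8.

Incidence ratio: buyers' share ≈ εs / (εs + |εd|) = 0.8 / (0.8 + 0.2) = 0.8.
Supply is the more elastic side, so buyers bear the larger share.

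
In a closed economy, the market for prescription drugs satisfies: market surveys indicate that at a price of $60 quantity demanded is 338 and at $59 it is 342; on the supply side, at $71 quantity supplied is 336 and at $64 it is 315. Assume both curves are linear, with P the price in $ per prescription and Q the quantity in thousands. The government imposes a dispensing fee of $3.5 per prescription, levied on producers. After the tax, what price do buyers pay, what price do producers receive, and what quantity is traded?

Demand slope: (342 − 338)/(59 − 60) = -4, so Qd = 578 − 4P.
Supply slope: (315 − 336)/(64 − 71) = 3, so Qs = 3P + 123.
Without the tax, 578 − 4P = 3P + 123 gives 7P = 455, so P* = $65 and Q* = 318.
With the tax collected from producers, supply shifts: Qs = 3(P − 3.5) + 123.
New equilibrium: buyers pay $66.5, producers receive $63, Q = 312. (Wedge: Pb − Ps = 3.5.)

Buyers pay $66.5; producers receive $63; quantity = 312.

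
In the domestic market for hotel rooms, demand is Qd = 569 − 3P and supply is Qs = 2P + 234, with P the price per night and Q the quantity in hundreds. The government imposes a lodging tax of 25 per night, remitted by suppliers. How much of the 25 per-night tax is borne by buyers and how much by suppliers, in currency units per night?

Before the tax: set 569 − 3P = 2P + 234 → P* = 67, Q* = 368.
With the tax collected from suppliers, supply shifts: Qs = 2(P − 25) + 234.
New equilibrium: buyers pay 77, suppliers receive 52, Q = 338. (Wedge: Pb − Ps = 25.)
Burden on buyers: 10; on suppliers: 15. (They sum to 25.)

Buyers bear 10 per night; suppliers bear 15 per night.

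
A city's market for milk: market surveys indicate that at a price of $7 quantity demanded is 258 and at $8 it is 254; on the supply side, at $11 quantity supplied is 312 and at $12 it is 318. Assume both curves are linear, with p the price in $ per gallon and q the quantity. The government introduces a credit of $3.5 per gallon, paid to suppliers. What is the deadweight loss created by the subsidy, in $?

Demand slope: (254 − 258)/(8 − 7) = -4, so qd = 286 − 4p.
Supply slope: (318 − 312)/(12 − 11) = 6, so qs = 6p + 246.
Without the subsidy, 286 − 4p = 6p + 246 gives 10p = 40, so p* = $4 and q* = 270.
With a per-unit subsidy paid to suppliers, each receives p + 3.5 per unit sold, so supply becomes qs = 6(p + 3.5) + 246.
New equilibrium: buyers pay $1.9, suppliers receive $5.4, q = 278.4. (Wedge: pb − ps = −3.5.)
Quantity rises by |ΔQ| = |270 − 278.4| = 8.4.
DWL = ½ · t · |ΔQ| = ½ · 3.5 · 8.4 = $14.7.

Deadweight loss = $14.7.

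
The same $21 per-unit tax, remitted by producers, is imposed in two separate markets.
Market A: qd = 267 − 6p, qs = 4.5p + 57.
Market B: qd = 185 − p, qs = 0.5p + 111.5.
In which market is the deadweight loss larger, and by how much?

Market A, by $493.5.

Market A: pre-tax p* = $20, q* = 147; post-tax q = 93; deadweight loss = $567.
Market B: pre-tax p* = $49, q* = 136; post-tax q = 129; deadweight loss = $73.5.
Difference: $567 vs $73.5 → market A is larger by $493.5.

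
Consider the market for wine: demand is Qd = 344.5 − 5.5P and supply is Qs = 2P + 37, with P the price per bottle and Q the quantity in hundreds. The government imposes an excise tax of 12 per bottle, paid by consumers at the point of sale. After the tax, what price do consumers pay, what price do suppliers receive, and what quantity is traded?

Without the tax, 344.5 − 5.5P = 2P + 37 gives 7.5P = 307.5, so P* = 41 and Q* = 119.
With the tax collected from consumers, demand (in seller-price terms) shifts: Qd = 344.5 − 5.5(P + 12).
Solving gives Q = 101.4 with consumers paying 44.2 and suppliers receiving 32.2 (the 12 wedge).

Consumers pay 44.2; suppliers receive 32.2; quantity = 101.4.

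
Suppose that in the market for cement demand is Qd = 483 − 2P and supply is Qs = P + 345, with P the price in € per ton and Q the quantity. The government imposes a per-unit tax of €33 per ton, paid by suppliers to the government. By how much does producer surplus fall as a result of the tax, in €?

Producer surplus falls by €8360.

Without the tax, 483 − 2P = P + 345 gives 3P = 138, so P* = €46 and Q* = 391.
With the tax collected from suppliers, supply shifts: Qs = (P − 33) + 345.
Solving gives Q = 369 with buyers paying €57 and suppliers receiving €24 (the €33 wedge).
ΔPS is the trapezoid between Q = 369 and Q = 391 of height €22: ½ · (391 + 369) · 22 = €8360.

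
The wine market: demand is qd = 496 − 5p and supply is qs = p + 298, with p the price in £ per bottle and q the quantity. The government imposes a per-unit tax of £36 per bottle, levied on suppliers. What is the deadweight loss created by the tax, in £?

Deadweight loss = £540.

Without the tax, 496 − 5p = p + 298 gives 6p = 198, so p* = £33 and q* = 331.
With the tax collected from suppliers, supply shifts: qs = (p − 36) + 298.
Solving gives q = 301 with consumers paying £39 and suppliers receiving £3 (the £36 wedge).
Quantity falls by |ΔQ| = |331 − 301| = 30.
DWL = ½ · t · |ΔQ| = ½ · 36 · 30 = £540.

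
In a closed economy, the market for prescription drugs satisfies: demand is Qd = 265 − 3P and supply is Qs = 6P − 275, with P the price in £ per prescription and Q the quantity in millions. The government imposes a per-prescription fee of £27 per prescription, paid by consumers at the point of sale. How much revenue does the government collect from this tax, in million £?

Tax revenue = £837 million.

Without the tax, 265 − 3P = 6P − 275 gives 9P = 540, so P* = £60 and Q* = 85.
With the tax collected from consumers, demand (in seller-price terms) shifts: Qd = 265 − 3(P + 27).
New equilibrium: consumers pay £78, suppliers receive £51, Q = 31. (Wedge: Pb − Ps = 27.)
Revenue = t · Q = 27 · 31 = £837.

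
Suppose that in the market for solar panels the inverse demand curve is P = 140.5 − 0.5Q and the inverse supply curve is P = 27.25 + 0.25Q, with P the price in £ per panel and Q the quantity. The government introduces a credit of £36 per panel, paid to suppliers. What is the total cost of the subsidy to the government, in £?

Government outlay = £7164.

Rewrite in direct form: Qd = 281 − 2P and Qs = 4P − 109.
Before the subsidy: set 281 − 2P = 4P − 109 → P* = £65, Q* = 151.
With a per-unit subsidy paid to suppliers, each receives P + 36 per unit sold, so supply becomes Qs = 4(P + 36) − 109.
Solving gives Q = 199 with buyers paying £41 and suppliers receiving £77 (the £36 wedge).
Outlay = t · Q = 36 · 199 = £7164.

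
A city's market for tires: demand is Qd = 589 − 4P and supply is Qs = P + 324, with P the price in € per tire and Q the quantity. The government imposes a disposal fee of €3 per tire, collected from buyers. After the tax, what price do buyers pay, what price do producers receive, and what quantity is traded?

Before the tax: set 589 − 4P = P + 324 → P* = €53, Q* = 377.
With the tax collected from buyers, demand (in seller-price terms) shifts: Qd = 589 − 4(P + 3).
New equilibrium: buyers pay €53.6, producers receive €50.6, Q = 374.6. (Wedge: Pb − Ps = 3.)
The less price-elastic side of the market bears the larger share of a per-unit tax.

Buyers pay €53.6; producers receive €50.6; quantity = 374.6.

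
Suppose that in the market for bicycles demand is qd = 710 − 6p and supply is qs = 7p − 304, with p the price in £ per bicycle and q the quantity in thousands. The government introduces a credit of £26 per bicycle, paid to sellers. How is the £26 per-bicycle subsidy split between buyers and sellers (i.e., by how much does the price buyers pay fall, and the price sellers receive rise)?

Without the subsidy, 710 − 6p = 7p − 304 gives 13p = 1014, so p* = £78 and q* = 242.
With a per-unit subsidy paid to sellers, each receives p + 26 per unit sold, so supply becomes qs = 7(p + 26) − 304.
Solving gives q = 326 with buyers paying £64 and sellers receiving £90 (the £26 wedge).
Gain to buyers: £14; to sellers: £12. (They sum to £26.)

Buyers gain £14 per bicycle; sellers gain £12 per bicycle.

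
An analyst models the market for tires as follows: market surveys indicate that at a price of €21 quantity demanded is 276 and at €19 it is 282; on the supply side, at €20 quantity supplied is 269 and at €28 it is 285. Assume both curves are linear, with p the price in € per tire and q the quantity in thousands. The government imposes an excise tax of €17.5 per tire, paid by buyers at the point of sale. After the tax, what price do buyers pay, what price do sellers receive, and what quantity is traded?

Demand slope: (282 − 276)/(19 − 21) = -3, so qd = 339 − 3p.
Supply slope: (285 − 269)/(28 − 20) = 2, so qs = 2p + 229.
Without the tax, 339 − 3p = 2p + 229 gives 5p = 110, so p* = €22 and q* = 273.
With the tax collected from buyers, demand (in seller-price terms) shifts: qd = 339 − 3(p + 17.5).
New equilibrium: buyers pay €29, sellers receive €11.5, q = 252. (Wedge: pb − ps = 17.5.)

Buyers pay €29; sellers receive €11.5; quantity = 252.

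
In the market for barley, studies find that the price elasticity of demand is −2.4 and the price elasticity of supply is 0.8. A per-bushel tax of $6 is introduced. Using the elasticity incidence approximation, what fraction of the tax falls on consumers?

Consumers' share ≈ 0.25.

Incidence ratio: consumers' share ≈ εs / (εs + |εd|) = 0.8 / (0.8 + 2.4) = 0.25.
Supply is the less elastic side, so consumers bear the smaller share.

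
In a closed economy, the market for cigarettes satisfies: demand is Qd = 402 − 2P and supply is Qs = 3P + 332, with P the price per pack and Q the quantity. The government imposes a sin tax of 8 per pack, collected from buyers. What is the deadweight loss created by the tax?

Deadweight loss = 38.4.

Without the tax, 402 − 2P = 3P + 332 gives 5P = 70, so P* = 14 and Q* = 374.
With the tax collected from buyers, demand (in seller-price terms) shifts: Qd = 402 − 2(P + 8).
Solving gives Q = 364.4 with buyers paying 18.8 and suppliers receiving 10.8 (the 8 wedge).
Quantity falls by |ΔQ| = |374 − 364.4| = 9.6.
DWL = ½ · t · |ΔQ| = ½ · 8 · 9.6 = 38.4.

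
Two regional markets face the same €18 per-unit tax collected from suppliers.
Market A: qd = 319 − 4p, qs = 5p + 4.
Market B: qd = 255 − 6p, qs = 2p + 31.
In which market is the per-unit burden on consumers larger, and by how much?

Market A, by €5.5.

Market A: pre-tax p* = €35, q* = 179; post-tax q = 139; per-unit burden on consumers = €10.
Market B: pre-tax p* = €28, q* = 87; post-tax q = 60; per-unit burden on consumers = €4.5.
Difference: €10 vs €4.5 → market A is larger by €5.5.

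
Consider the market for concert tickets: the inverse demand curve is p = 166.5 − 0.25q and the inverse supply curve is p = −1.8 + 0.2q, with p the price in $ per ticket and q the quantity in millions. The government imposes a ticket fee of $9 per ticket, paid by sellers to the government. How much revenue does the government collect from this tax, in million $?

Inverting to q(p) form: qd = 666 − 4p; qs = 5p + 9.
Without the tax, 666 − 4p = 5p + 9 gives 9p = 657, so p* = $73 and q* = 374.
With the tax collected from sellers, supply shifts: qs = 5(p − 9) + 9.
New equilibrium: consumers pay $78, sellers receive $69, q = 354. (Wedge: pb − ps = 9.)
Revenue = t · Q = 9 · 354 = $3186.

Tax revenue = $3186 million.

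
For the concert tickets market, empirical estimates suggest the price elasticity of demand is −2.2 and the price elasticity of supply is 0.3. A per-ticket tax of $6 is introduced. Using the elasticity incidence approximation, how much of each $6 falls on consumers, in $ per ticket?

Incidence ratio: consumers' share ≈ εs / (εs + |εd|) = 0.3 / (0.3 + 2.2) = 0.12.
So consumers bear ≈ 0.12 × $6 = $0.72; suppliers bear $5.28.

Consumers bear ≈ $0.72 per ticket.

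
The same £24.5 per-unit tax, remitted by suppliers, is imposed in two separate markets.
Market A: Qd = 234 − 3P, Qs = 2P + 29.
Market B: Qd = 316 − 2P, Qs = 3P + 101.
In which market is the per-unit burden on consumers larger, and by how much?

Market B, by £4.9.

Market A: pre-tax P* = £41, Q* = 111; post-tax Q = 81.6; per-unit burden on consumers = £9.8.
Market B: pre-tax P* = £43, Q* = 230; post-tax Q = 200.6; per-unit burden on consumers = £14.7.
Difference: £9.8 vs £14.7 → market B is larger by £4.9.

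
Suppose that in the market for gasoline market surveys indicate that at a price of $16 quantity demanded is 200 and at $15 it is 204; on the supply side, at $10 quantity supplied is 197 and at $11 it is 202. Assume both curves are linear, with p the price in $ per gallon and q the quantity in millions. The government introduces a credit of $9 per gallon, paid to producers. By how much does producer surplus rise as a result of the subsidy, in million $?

Demand slope: (204 − 200)/(15 − 16) = -4, so qd = 264 − 4p.
Supply slope: (202 − 197)/(11 − 10) = 5, so qs = 5p + 147.
Before the subsidy: set 264 − 4p = 5p + 147 → p* = $13, q* = 212.
With a per-unit subsidy paid to producers, each receives p + 9 per unit sold, so supply becomes qs = 5(p + 9) + 147.
New equilibrium: buyers pay $8, producers receive $17, q = 232. (Wedge: pb − ps = −9.)
ΔPS is the trapezoid between Q = 232 and Q = 212 of height $4: ½ · (212 + 232) · 4 = $888.

Producer surplus rises by $888 million.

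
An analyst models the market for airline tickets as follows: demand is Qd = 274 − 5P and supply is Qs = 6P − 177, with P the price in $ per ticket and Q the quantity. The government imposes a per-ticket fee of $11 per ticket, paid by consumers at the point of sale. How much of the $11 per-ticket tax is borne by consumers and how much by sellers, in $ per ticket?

Consumers bear $6 per ticket; sellers bear $5 per ticket.

Before the tax: set 274 − 5P = 6P − 177 → P* = $41, Q* = 69.
With the tax collected from consumers, demand (in seller-price terms) shifts: Qd = 274 − 5(P + 11).
New equilibrium: consumers pay $47, sellers receive $36, Q = 39. (Wedge: Pb − Ps = 11.)
Burden on consumers: $6; on sellers: $5. (They sum to $11.)
The less price-elastic side of the market bears the larger share of a per-unit tax.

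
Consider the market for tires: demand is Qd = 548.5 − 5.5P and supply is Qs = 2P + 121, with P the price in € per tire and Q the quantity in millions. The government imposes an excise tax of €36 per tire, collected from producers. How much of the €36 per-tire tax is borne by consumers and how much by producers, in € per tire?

Without the tax, 548.5 − 5.5P = 2P + 121 gives 7.5P = 427.5, so P* = €57 and Q* = 235.
With the tax collected from producers, supply shifts: Qs = 2(P − 36) + 121.
Solving gives Q = 182.2 with consumers paying €66.6 and producers receiving €30.6 (the €36 wedge).
Burden on consumers: €9.6; on producers: €26.4. (They sum to €36.)

Consumers bear €9.6 per tire; producers bear €26.4 per tire.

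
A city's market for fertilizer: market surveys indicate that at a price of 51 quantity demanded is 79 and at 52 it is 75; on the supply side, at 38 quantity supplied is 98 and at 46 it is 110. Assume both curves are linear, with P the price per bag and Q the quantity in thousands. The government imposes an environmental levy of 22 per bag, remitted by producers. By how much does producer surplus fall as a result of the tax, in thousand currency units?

Producer surplus falls by 1520 thousand.

Demand slope: (75 − 79)/(52 − 51) = -4, so Qd = 283 − 4P.
Supply slope: (110 − 98)/(46 − 38) = 1.5, so Qs = 1.5P + 41.
Without the tax, 283 − 4P = 1.5P + 41 gives 5.5P = 242, so P* = 44 and Q* = 107.
With the tax collected from producers, supply shifts: Qs = 1.5(P − 22) + 41.
New equilibrium: consumers pay 50, producers receive 28, Q = 83. (Wedge: Pb − Ps = 22.)
ΔPS is the trapezoid between Q = 83 and Q = 107 of height 16: ½ · (107 + 83) · 16 = 1520.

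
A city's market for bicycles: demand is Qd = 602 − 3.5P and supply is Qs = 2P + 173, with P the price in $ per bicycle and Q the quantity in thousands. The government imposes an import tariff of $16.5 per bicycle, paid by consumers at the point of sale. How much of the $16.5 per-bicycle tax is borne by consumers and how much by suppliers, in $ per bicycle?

Consumers bear $6 per bicycle; suppliers bear $10.5 per bicycle.

Before the tax: set 602 − 3.5P = 2P + 173 → P* = $78, Q* = 329.
With the tax collected from consumers, demand (in seller-price terms) shifts: Qd = 602 − 3.5(P + 16.5).
New equilibrium: consumers pay $84, suppliers receive $67.5, Q = 308. (Wedge: Pb − Ps = 16.5.)
Burden on consumers: $6; on suppliers: $10.5. (They sum to $16.5.)
The less price-elastic side of the market bears the larger share of a per-unit tax.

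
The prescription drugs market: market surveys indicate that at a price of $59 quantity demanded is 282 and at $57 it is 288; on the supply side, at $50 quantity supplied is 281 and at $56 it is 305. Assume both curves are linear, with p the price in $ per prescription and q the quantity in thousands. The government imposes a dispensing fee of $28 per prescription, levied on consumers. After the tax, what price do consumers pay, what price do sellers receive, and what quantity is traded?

Demand slope: (288 − 282)/(57 − 59) = -3, so qd = 459 − 3p.
Supply slope: (305 − 281)/(56 − 50) = 4, so qs = 4p + 81.
Before the tax: set 459 − 3p = 4p + 81 → p* = $54, q* = 297.
With the tax collected from consumers, demand (in seller-price terms) shifts: qd = 459 − 3(p + 28).
Solving gives q = 249 with consumers paying $70 and sellers receiving $42 (the $28 wedge).
The less price-elastic side of the market bears the larger share of a per-unit tax.

Consumers pay $70; sellers receive $42; quantity = 249.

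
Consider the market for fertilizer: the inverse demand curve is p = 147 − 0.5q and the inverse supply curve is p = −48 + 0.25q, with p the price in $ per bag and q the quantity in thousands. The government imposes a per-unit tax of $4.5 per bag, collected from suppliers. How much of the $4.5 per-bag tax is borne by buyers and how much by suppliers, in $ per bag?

Buyers bear $3 per bag; suppliers bear $1.5 per bag.

Inverting to q(p) form: qd = 294 − 2p; qs = 4p + 192.
Before the tax: set 294 − 2p = 4p + 192 → p* = $17, q* = 260.
With the tax collected from suppliers, supply shifts: qs = 4(p − 4.5) + 192.
New equilibrium: buyers pay $20, suppliers receive $15.5, q = 254. (Wedge: pb − ps = 4.5.)
Burden on buyers: $3; on suppliers: $1.5. (They sum to $4.5.)
The less price-elastic side of the market bears the larger share of a per-unit tax.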